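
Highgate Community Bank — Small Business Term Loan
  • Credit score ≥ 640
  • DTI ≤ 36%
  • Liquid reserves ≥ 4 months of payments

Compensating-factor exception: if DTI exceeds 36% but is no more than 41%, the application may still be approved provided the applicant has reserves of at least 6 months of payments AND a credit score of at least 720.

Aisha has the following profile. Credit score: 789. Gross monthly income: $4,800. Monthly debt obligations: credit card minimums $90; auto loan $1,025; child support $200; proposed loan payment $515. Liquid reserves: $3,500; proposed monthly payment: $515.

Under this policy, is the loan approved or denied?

Credit score 789 ≥ 640 (meets base)
Total debts = (90 + 1,025 + 200 + 515) = 1,830. DTI: 1,830 ÷ 4,800 = 38.1%, over the 36% base limit.
Liquid reserves cover 3,500/515 = 6.8 months — ≥ 4 required
DTI 38.1% is within the 36%–41% exception band; checking compensating factors.
Reserves 6.8 ≥ 6 months; credit score 789 ≥ 720.
Both override conditions satisfied; DTI exception granted.

Approved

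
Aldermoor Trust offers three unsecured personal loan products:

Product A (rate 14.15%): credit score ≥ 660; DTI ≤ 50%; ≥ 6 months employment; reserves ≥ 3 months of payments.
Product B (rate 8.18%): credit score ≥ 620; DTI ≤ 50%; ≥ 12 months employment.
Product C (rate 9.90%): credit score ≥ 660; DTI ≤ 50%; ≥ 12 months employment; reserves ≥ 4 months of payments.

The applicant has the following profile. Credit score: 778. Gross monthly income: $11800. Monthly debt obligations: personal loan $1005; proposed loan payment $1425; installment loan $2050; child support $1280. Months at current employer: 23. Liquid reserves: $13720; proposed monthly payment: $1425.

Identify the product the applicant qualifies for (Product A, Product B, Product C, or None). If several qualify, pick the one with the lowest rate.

Total debts = (1,005 + 1,425 + 2,050 + 1,280) = 5,760; DTI = 5,760/11,800 = 48.8%.
Reserves = 13,720/1,425 = 9.6 months.
Product A: score 778 ≥ 660; DTI 48.8% ≤ 50%; employment 23 ≥ 6 mo; reserves 9.6 ≥ 3 mo → qualifies.
Product B: score 778 ≥ 620; DTI 48.8% ≤ 50%; employment 23 ≥ 12 mo → qualifies.
Product C: score 778 ≥ 660; DTI 48.8% ≤ 50%; employment 23 ≥ 12 mo; reserves 9.6 ≥ 4 mo → qualifies.
Qualifying: Product A, Product B, Product C. Lowest rate is 8.18% → Product B.

Product B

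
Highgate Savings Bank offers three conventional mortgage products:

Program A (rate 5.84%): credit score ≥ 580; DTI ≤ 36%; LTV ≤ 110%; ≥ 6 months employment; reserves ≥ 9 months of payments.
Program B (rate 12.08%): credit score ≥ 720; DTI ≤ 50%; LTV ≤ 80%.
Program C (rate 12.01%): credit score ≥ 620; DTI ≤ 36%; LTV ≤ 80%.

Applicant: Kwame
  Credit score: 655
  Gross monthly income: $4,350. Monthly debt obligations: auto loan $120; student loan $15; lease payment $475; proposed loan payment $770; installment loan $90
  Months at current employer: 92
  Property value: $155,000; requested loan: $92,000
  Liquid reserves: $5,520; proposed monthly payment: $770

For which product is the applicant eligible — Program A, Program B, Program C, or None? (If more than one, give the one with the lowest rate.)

Total debts = (120 + 15 + 475 + 770 + 90) = 1,470; DTI = 1,470/4,350 = 33.8%.
LTV = 92,000/155,000 = 59.4%.
Reserves = 5,520/770 = 7.2 months.
Program A: score 655 ≥ 580; DTI 33.8% ≤ 36%; LTV 59.4% ≤ 110%; employment 92 ≥ 6 mo; reserves 7.2 < 9 mo → does not qualify.
Program B: score 655 < 720; DTI 33.8% ≤ 50%; LTV 59.4% ≤ 80% → does not qualify.
Program C: score 655 ≥ 620; DTI 33.8% ≤ 36%; LTV 59.4% ≤ 80% → qualifies.

Program C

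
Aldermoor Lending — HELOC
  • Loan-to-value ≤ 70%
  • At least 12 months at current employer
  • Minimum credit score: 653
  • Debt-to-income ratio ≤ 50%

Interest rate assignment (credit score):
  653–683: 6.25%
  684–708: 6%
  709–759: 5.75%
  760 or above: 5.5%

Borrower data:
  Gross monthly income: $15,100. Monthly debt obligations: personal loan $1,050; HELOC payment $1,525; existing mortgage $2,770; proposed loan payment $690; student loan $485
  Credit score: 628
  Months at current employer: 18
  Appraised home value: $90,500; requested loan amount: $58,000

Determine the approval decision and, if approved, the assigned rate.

Denied

Credit score 628 < 653 (below minimum)
Employment 18 ≥ 12 months
Loan-to-value = 58,000/90,500 = 64.1% — pass (70% max)
Total monthly debts = (1,050 + 1,525 + 2,770 + 690 + 485) = 6,520. Debt-to-income = 6,520/15,100 = 43.2% — meets 50% limit
Not all requirements met → denied.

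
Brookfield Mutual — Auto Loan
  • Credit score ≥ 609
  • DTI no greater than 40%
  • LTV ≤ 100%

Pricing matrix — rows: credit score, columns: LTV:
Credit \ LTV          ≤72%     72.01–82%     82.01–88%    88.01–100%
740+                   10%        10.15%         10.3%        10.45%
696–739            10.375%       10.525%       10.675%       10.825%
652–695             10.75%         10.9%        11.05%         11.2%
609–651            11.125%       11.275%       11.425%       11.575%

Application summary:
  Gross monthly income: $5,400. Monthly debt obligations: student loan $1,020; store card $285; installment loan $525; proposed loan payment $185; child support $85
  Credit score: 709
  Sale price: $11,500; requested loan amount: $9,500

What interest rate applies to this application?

Credit score 709 ≥ 609; Total monthly debts = (1,020 + 285 + 525 + 185 + 85) = 2,100. Debt-to-income = 2,100/5,400 = 38.9% — meets 40% limit
LTV = 9,500/11,500 = 82.6% ≤ 100%
Score 709 is in the 696–739 band; LTV 82.6% is in the 82.01–88% band → 10.675%.

10.675%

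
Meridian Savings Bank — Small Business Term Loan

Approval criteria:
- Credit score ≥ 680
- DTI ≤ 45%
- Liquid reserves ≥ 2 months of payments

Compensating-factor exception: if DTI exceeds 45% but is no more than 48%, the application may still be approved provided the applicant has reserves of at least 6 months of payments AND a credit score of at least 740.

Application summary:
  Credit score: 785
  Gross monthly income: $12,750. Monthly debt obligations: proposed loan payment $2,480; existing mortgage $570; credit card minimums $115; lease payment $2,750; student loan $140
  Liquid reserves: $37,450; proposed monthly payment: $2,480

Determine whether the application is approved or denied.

Credit score 785 ≥ 680 (meets base)
Total debts = (2,480 + 570 + 115 + 2,750 + 140) = 6,055. DTI: 6,055 ÷ 12,750 = 47.5%, over the 45% base limit.
Reserves: 37,450 ÷ 2,480 = 15.1 months (meets 2-month minimum)
47.5% falls in the override range (45%–48%), so the compensating-factor test applies.
Override check — reserves: 15.1 mo (ok); score: 785 (ok).
Both override conditions satisfied; DTI exception granted.

Approved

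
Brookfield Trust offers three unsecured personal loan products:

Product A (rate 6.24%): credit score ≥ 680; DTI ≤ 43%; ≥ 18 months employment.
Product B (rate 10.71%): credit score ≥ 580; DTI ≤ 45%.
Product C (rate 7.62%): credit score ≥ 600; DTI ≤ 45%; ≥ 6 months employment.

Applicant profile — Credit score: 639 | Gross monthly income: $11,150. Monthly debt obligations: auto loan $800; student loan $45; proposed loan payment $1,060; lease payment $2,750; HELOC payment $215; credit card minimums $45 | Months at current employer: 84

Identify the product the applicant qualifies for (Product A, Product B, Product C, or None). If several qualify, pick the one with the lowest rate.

Product C

Total debts = (800 + 45 + 1,060 + 2,750 + 215 + 45) = 4,915; DTI = 4,915/11,150 = 44.1%.
Product A: score 639 < 680; DTI 44.1% > 43%; employment 84 ≥ 18 mo → does not qualify.
Product B: score 639 ≥ 580; DTI 44.1% ≤ 45% → qualifies.
Product C: score 639 ≥ 600; DTI 44.1% ≤ 45%; employment 84 ≥ 6 mo → qualifies.
Qualifying: Product B, Product C. Lowest rate is 7.62% → Product C.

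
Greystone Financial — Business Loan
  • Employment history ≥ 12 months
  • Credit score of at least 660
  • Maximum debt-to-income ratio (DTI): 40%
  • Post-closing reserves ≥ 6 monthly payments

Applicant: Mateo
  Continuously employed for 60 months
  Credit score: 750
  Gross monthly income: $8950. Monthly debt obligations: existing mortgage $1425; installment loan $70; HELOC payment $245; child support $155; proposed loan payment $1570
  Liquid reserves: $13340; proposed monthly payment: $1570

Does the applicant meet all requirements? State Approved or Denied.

Employment 60 ≥ 12 months
Credit score 750 ≥ 660 (meets)
Total monthly debts = (1,425 + 70 + 245 + 155 + 1,570) = 3,465. DTI = 3,465/8,950 = 38.7% ≤ 40%
Reserves = 13,340/1,570 = 8.5 months ≥ 6
All criteria satisfied.

Approved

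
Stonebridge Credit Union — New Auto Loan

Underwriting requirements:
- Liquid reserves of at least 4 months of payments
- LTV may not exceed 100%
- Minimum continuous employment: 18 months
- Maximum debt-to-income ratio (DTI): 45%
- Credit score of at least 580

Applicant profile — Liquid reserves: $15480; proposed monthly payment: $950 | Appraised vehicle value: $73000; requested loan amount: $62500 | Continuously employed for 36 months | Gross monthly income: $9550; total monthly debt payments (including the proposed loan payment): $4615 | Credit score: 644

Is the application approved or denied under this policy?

Denied

Reserves = 15,480/950 = 16.3 months ≥ 4
LTV = 62,500/73,000 = 85.6% ≤ 100%
Employment 36 ≥ 18 months
DTI = 4,615/9,550 = 48.3% > 45%
Credit score 644 ≥ 580 (meets)
Fails on DTI.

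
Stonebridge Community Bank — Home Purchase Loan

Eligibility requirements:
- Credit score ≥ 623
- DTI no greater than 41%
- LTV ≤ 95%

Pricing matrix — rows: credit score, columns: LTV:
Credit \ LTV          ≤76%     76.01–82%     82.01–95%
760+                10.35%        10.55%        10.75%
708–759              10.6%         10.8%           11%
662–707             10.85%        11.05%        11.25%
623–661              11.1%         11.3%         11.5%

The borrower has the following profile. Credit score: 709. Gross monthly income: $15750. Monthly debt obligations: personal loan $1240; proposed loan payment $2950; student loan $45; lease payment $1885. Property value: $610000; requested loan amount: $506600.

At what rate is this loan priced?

11%

Credit score 709 ≥ 623; Total monthly debts = (1,240 + 2,950 + 45 + 1,885) = 6,120. DTI: 6,120 ÷ 15,750 = 38.9%, within the 41% cap
LTV = 506,600/610,000 = 83% ≤ 95%
Credit 709 → row 708–759; LTV 83% → column 82.01–95%. Grid cell → 11%.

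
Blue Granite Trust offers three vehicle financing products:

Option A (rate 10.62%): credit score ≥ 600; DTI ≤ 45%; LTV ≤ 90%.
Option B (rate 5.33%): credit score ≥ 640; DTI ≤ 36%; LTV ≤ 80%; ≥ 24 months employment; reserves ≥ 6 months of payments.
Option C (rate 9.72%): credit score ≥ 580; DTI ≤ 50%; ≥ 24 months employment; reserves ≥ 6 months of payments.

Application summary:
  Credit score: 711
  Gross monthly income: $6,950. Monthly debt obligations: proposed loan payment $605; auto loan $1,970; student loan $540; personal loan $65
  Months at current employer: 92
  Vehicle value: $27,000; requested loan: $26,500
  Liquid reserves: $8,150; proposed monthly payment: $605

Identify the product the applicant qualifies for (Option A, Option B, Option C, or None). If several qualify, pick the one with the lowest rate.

Total debts = (605 + 1,970 + 540 + 65) = 3,180; DTI = 3,180/6,950 = 45.8%.
LTV = 26,500/27,000 = 98.1%.
Reserves = 8,150/605 = 13.5 months.
Option A: score 711 ≥ 600; DTI 45.8% > 45%; LTV 98.1% > 90% → does not qualify.
Option B: score 711 ≥ 640; DTI 45.8% > 36%; LTV 98.1% > 80%; employment 92 ≥ 24 mo; reserves 13.5 ≥ 6 mo → does not qualify.
Option C: score 711 ≥ 580; DTI 45.8% ≤ 50%; employment 92 ≥ 24 mo; reserves 13.5 ≥ 6 mo → qualifies.

Option C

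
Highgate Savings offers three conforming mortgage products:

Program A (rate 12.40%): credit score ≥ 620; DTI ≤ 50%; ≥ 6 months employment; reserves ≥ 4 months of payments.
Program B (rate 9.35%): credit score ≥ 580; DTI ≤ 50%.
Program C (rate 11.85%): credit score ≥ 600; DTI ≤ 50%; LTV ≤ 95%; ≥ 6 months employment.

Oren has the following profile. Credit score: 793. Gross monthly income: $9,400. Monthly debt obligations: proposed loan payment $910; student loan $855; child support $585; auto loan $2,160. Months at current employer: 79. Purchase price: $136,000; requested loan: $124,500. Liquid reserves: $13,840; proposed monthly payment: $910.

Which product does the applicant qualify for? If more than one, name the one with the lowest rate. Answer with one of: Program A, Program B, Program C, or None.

Program B

Total debts = (910 + 855 + 585 + 2,160) = 4,510; DTI = 4,510/9,400 = 48%.
LTV = 124,500/136,000 = 91.5%.
Reserves = 13,840/910 = 15.2 months.
Program A: score 793 ≥ 620; DTI 48% ≤ 50%; employment 79 ≥ 6 mo; reserves 15.2 ≥ 4 mo → qualifies.
Program B: score 793 ≥ 580; DTI 48% ≤ 50% → qualifies.
Program C: score 793 ≥ 600; DTI 48% ≤ 50%; LTV 91.5% ≤ 95%; employment 79 ≥ 6 mo → qualifies.
Qualifying: Program A, Program B, Program C. Lowest rate is 9.35% → Program B.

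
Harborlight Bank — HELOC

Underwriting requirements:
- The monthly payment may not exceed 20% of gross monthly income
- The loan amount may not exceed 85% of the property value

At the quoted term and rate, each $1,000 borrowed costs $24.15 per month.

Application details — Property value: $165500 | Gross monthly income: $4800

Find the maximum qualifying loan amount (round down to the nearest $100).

Payment cap: 20% × $4,800 = $960/month.
At $24.15 per $1,000, that supports 960/24.15 × 1,000 ≈ $39,751 → $39,700.
LTV cap: 85% × $165,500 = $140,675 → $140,600.
Binding constraint: payment-to-income.

$39,700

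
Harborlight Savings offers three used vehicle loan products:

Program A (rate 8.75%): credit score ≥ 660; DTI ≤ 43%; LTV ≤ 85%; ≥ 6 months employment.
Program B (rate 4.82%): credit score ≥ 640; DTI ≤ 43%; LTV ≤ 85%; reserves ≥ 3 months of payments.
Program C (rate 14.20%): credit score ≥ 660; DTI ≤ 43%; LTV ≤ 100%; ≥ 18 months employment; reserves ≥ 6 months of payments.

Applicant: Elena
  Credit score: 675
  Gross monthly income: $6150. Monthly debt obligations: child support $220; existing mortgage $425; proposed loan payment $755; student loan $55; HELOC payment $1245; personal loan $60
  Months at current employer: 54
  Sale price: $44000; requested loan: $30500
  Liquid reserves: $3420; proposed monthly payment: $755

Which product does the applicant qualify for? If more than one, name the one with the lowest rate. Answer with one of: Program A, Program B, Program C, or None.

None

Total debts = (220 + 425 + 755 + 55 + 1,245 + 60) = 2,760; DTI = 2,760/6,150 = 44.9%.
LTV = 30,500/44,000 = 69.3%.
Reserves = 3,420/755 = 4.5 months.
Program A: score 675 ≥ 660; DTI 44.9% > 43%; LTV 69.3% ≤ 85%; employment 54 ≥ 6 mo → does not qualify.
Program B: score 675 ≥ 640; DTI 44.9% > 43%; LTV 69.3% ≤ 85%; reserves 4.5 ≥ 3 mo → does not qualify.
Program C: score 675 ≥ 660; DTI 44.9% > 43%; LTV 69.3% ≤ 100%; employment 54 ≥ 18 mo; reserves 4.5 < 6 mo → does not qualify.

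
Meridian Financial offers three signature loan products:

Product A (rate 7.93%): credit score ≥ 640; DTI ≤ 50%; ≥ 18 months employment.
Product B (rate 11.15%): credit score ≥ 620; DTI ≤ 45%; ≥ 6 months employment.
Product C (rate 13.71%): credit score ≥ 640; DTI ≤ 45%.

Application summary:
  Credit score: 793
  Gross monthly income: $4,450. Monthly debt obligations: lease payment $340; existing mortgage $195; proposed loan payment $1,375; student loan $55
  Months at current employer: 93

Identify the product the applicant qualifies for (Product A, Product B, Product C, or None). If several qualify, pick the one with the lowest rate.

Total debts = (340 + 195 + 1,375 + 55) = 1,965; DTI = 1,965/4,450 = 44.2%.
Product A: score 793 ≥ 640; DTI 44.2% ≤ 50%; employment 93 ≥ 18 mo → qualifies.
Product B: score 793 ≥ 620; DTI 44.2% ≤ 45%; employment 93 ≥ 6 mo → qualifies.
Product C: score 793 ≥ 640; DTI 44.2% ≤ 45% → qualifies.
Qualifying: Product A, Product B, Product C. Lowest rate is 7.93% → Product A.

Product A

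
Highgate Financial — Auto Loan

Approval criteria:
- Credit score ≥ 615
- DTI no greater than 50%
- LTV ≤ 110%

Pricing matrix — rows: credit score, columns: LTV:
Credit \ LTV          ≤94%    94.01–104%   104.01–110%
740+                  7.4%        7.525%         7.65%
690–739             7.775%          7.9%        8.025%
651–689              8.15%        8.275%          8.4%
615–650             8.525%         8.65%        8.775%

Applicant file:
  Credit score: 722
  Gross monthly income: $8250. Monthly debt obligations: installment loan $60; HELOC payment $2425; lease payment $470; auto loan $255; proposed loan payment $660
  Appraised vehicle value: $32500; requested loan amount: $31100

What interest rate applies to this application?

Credit score 722 ≥ 615; Total monthly debts = (60 + 2,425 + 470 + 255 + 660) = 3,870. Debt-to-income = 3,870/8,250 = 46.9% — meets 50% limit
LTV = 31,100/32,500 = 95.7% ≤ 110%
Row: 722 falls in 690–739. Column: 95.7% falls in 94.01–104%. Rate = 7.9%.

7.9%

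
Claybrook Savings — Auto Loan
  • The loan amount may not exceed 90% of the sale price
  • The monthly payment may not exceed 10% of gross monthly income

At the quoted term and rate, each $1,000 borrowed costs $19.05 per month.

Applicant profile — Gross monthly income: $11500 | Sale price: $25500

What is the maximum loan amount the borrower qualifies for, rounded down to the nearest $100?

Payment cap: 10% × $11,500 = $1,150/month.
At $19.05 per $1,000, that supports 1,150/19.05 × 1,000 ≈ $60,367 → $60,300.
LTV cap: 90% × $25,500 = $22,950 → $22,900.
Binding constraint: loan-to-value.

$22,900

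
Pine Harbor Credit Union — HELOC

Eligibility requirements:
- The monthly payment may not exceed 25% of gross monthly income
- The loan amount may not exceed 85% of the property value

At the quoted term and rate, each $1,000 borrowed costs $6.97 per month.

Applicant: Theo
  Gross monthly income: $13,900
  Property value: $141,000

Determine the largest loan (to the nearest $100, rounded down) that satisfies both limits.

Payment cap: 25% × $13,900 = $3,475/month.
At $6.97 per $1,000, that supports 3,475/6.97 × 1,000 ≈ $498,565 → $498,500.
LTV cap: 85% × $141,000 = $119,850 → $119,800.
Binding constraint: loan-to-value.

$119,800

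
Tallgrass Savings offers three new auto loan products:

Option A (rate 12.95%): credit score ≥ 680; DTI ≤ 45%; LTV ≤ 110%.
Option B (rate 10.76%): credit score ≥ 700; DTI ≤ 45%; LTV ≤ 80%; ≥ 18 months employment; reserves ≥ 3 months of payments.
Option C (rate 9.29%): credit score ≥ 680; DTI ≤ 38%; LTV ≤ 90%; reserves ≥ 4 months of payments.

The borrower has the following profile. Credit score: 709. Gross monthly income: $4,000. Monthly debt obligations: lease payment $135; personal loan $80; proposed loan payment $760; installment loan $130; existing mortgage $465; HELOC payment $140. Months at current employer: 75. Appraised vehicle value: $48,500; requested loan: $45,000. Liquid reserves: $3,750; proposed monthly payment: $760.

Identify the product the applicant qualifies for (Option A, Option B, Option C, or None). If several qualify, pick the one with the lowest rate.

Option A

Total debts = (135 + 80 + 760 + 130 + 465 + 140) = 1,710; DTI = 1,710/4,000 = 42.8%.
LTV = 45,000/48,500 = 92.8%.
Reserves = 3,750/760 = 4.9 months.
Option A: score 709 ≥ 680; DTI 42.8% ≤ 45%; LTV 92.8% ≤ 110% → qualifies.
Option B: score 709 ≥ 700; DTI 42.8% ≤ 45%; LTV 92.8% > 80%; employment 75 ≥ 18 mo; reserves 4.9 ≥ 3 mo → does not qualify.
Option C: score 709 ≥ 680; DTI 42.8% > 38%; LTV 92.8% > 90%; reserves 4.9 ≥ 4 mo → does not qualify.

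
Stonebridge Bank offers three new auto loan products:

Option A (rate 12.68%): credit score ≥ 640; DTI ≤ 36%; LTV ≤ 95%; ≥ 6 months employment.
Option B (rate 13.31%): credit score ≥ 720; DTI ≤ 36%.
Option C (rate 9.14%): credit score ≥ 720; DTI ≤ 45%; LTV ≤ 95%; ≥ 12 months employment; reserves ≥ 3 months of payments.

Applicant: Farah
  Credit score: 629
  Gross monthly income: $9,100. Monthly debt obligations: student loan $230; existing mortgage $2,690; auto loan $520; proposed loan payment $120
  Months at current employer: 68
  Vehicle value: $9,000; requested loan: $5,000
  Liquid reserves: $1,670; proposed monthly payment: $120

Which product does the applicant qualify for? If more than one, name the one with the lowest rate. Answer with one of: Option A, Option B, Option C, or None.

Total debts = (230 + 2,690 + 520 + 120) = 3,560; DTI = 3,560/9,100 = 39.1%.
LTV = 5,000/9,000 = 55.6%.
Reserves = 1,670/120 = 13.9 months.
Option A: score 629 < 640; DTI 39.1% > 36%; LTV 55.6% ≤ 95%; employment 68 ≥ 6 mo → does not qualify.
Option B: score 629 < 720; DTI 39.1% > 36% → does not qualify.
Option C: score 629 < 720; DTI 39.1% ≤ 45%; LTV 55.6% ≤ 95%; employment 68 ≥ 12 mo; reserves 13.9 ≥ 3 mo → does not qualify.

None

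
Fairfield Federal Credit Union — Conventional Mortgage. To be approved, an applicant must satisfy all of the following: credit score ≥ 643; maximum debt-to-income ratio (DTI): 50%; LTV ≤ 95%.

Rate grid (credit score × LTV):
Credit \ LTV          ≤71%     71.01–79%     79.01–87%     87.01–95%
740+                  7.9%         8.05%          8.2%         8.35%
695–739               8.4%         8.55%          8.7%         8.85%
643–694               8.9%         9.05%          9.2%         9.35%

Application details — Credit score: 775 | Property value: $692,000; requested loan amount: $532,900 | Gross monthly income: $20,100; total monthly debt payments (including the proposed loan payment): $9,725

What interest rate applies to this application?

Credit score 775 ≥ 643; DTI = 9,725/20,100 = 48.4% ≤ 50%
Loan-to-value = 532,900/692,000 = 77% — pass (95% max)
Row: 775 falls in 740+. Column: 77% falls in 71.01–79%. Rate = 8.05%.

8.05%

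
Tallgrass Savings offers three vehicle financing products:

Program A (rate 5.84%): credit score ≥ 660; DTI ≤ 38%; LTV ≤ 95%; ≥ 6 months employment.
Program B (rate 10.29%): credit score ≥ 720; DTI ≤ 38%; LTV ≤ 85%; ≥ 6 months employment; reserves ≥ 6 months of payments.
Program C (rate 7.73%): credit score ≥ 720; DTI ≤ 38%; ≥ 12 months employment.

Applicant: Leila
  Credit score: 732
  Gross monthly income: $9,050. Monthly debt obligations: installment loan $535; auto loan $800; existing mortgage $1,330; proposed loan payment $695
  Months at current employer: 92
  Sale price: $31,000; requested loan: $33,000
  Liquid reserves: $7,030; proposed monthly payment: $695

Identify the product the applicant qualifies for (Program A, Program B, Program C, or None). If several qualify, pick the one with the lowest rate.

Total debts = (535 + 800 + 1,330 + 695) = 3,360; DTI = 3,360/9,050 = 37.1%.
LTV = 33,000/31,000 = 106.5%.
Reserves = 7,030/695 = 10.1 months.
Program A: score 732 ≥ 660; DTI 37.1% ≤ 38%; LTV 106.5% > 95%; employment 92 ≥ 6 mo → does not qualify.
Program B: score 732 ≥ 720; DTI 37.1% ≤ 38%; LTV 106.5% > 85%; employment 92 ≥ 6 mo; reserves 10.1 ≥ 6 mo → does not qualify.
Program C: score 732 ≥ 720; DTI 37.1% ≤ 38%; employment 92 ≥ 12 mo → qualifies.

Program C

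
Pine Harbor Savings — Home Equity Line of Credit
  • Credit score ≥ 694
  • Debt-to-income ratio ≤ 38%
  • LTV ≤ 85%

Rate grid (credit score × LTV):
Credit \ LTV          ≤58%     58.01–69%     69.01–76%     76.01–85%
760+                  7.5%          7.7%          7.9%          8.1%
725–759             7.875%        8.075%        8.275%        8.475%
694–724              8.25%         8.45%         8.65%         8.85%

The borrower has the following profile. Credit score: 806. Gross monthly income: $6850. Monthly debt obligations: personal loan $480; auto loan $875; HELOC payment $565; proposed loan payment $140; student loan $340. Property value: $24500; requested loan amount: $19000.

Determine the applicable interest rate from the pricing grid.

8.1%

Credit score 806 ≥ 694; Total monthly debts = (480 + 875 + 565 + 140 + 340) = 2,400. Debt-to-income = 2,400/6,850 = 35% — meets 38% limit
LTV: 19,000 ÷ 24,500 = 77.6%, within 85% cap
Row: 806 falls in 760+. Column: 77.6% falls in 76.01–85%. Rate = 8.1%.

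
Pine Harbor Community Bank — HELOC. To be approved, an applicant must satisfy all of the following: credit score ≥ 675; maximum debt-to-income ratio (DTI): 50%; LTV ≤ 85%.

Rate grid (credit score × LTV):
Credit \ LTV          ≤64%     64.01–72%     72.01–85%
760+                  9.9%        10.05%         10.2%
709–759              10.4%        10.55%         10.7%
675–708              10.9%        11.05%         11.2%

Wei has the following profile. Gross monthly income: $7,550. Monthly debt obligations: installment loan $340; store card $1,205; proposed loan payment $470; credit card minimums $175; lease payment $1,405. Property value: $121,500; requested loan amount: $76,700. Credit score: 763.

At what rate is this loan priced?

Credit score 763 ≥ 675; Total monthly debts = (340 + 1,205 + 470 + 175 + 1,405) = 3,595. DTI: 3,595 ÷ 7,550 = 47.6%, within the 50% cap
LTV: 76,700 ÷ 121,500 = 63.1%, within 85% cap
Credit 763 → row 760+; LTV 63.1% → column ≤64%. Grid cell → 9.9%.

9.9%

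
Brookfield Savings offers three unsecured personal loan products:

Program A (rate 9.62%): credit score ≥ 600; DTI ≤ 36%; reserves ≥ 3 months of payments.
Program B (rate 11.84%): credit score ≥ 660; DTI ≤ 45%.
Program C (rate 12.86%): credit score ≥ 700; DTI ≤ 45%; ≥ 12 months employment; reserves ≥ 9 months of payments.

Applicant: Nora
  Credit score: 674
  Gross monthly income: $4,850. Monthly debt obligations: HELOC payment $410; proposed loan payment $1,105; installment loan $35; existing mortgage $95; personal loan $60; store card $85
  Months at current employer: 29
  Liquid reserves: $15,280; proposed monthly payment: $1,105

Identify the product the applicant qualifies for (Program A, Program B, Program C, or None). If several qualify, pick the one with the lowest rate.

Program B

Total debts = (410 + 1,105 + 35 + 95 + 60 + 85) = 1,790; DTI = 1,790/4,850 = 36.9%.
Reserves = 15,280/1,105 = 13.8 months.
Program A: score 674 ≥ 600; DTI 36.9% > 36%; reserves 13.8 ≥ 3 mo → does not qualify.
Program B: score 674 ≥ 660; DTI 36.9% ≤ 45% → qualifies.
Program C: score 674 < 700; DTI 36.9% ≤ 45%; employment 29 ≥ 12 mo; reserves 13.8 ≥ 9 mo → does not qualify.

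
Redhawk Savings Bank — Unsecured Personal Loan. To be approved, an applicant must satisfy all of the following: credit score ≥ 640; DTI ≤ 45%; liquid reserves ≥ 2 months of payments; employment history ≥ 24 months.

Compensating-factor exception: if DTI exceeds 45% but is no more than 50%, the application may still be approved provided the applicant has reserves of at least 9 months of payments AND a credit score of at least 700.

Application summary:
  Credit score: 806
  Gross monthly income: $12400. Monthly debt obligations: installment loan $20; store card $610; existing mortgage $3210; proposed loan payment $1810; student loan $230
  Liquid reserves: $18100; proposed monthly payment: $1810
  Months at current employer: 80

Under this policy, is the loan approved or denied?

Approved

Credit score 806 ≥ 640 (meets base)
Total debts = (20 + 610 + 3,210 + 1,810 + 230) = 5,880. DTI: 5,880 ÷ 12,400 = 47.4%, over the 45% base limit.
Reserves: 18,100 ÷ 1,810 = 10.0 months (meets 2-month minimum)
Employment 80 ≥ 24 months
47.4% falls in the override range (45%–50%), so the compensating-factor test applies.
Override check — reserves: 10.0 mo (ok); score: 806 (ok).
Both compensating conditions met → exception applies.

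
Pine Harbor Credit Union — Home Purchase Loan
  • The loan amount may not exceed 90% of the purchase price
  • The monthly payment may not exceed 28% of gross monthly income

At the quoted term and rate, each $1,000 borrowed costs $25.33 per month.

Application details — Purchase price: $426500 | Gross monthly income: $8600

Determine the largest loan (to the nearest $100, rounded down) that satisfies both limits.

$95,000

Payment cap: 28% × $8,600 = $2,408/month.
At $25.33 per $1,000, that supports 2,408/25.33 × 1,000 ≈ $95,065 → $95,000.
LTV cap: 90% × $426,500 = $383,850 → $383,800.
Binding constraint: payment-to-income.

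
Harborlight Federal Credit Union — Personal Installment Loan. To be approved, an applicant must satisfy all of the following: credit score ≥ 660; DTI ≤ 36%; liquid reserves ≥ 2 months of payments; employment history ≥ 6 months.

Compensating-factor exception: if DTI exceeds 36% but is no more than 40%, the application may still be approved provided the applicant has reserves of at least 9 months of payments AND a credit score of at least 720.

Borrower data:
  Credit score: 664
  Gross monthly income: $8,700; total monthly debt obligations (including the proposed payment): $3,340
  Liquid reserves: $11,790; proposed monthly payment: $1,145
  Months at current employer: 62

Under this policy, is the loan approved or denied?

Denied

Credit score 664 ≥ 660 (meets base)
DTI: 3,340 ÷ 8,700 = 38.4%, over the 36% base limit.
Liquid reserves cover 11,790/1,145 = 10.3 months — ≥ 2 required
Employment 62 ≥ 6 months
DTI 38.4% is within the 36%–40% exception band; checking compensating factors.
Override check — reserves: 10.3 mo (ok); score: 664 (below 720).
Override conditions not both satisfied; exception does not apply.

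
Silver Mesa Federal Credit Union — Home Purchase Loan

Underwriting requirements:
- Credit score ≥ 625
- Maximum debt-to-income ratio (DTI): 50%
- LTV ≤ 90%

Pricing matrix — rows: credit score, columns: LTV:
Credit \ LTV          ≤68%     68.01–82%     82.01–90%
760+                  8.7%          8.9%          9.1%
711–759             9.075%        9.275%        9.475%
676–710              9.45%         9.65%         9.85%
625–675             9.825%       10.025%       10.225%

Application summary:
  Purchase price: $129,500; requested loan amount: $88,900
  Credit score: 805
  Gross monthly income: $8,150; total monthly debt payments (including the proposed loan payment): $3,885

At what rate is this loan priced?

8.9%

Credit score 805 ≥ 625; DTI: 3,885 ÷ 8,150 = 47.7%, within the 50% cap
Loan-to-value = 88,900/129,500 = 68.6% — pass (90% max)
Credit 805 → row 760+; LTV 68.6% → column 68.01–82%. Grid cell → 8.9%.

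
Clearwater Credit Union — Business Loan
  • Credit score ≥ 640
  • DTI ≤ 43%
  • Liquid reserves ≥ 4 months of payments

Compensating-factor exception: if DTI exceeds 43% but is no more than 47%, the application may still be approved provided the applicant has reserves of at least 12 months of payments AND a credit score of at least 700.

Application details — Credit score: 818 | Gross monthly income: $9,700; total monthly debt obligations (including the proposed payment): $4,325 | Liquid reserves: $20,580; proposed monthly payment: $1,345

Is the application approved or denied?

Approved

Credit score 818 ≥ 640 (meets base)
DTI = 4,325/9,700 = 44.6% > 43% — standard DTI limit exceeded.
Reserves = 20,580/1,345 = 15.3 months ≥ 4
DTI 44.6% is within the 43%–47% exception band; checking compensating factors.
Override check — reserves: 15.3 mo (ok); score: 818 (ok).
Both override conditions satisfied; DTI exception granted.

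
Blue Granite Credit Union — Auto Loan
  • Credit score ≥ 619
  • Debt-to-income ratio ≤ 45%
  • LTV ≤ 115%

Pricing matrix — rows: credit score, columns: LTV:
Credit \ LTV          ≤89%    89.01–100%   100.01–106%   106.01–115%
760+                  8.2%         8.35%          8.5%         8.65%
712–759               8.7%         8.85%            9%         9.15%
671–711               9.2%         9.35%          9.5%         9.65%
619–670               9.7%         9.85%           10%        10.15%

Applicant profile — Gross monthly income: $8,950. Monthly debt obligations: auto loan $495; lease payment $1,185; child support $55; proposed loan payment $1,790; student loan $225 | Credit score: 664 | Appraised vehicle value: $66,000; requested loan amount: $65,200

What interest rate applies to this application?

Credit score 664 ≥ 619; Total monthly debts = (495 + 1,185 + 55 + 1,790 + 225) = 3,750. DTI = 3,750/8,950 = 41.9% ≤ 45%
LTV = 65,200/66,000 = 98.8% ≤ 115%
Row: 664 falls in 619–670. Column: 98.8% falls in 89.01–100%. Rate = 9.85%.

9.85%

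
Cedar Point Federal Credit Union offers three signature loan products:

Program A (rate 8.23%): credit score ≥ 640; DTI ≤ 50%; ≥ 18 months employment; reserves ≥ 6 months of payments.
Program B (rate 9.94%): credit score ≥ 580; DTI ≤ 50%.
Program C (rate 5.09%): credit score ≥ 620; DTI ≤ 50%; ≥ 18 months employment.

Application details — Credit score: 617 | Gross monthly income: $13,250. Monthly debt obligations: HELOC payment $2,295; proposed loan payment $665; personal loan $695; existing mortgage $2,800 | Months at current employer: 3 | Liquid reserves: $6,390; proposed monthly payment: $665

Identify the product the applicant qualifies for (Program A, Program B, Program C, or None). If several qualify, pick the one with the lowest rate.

Total debts = (2,295 + 665 + 695 + 2,800) = 6,455; DTI = 6,455/13,250 = 48.7%.
Reserves = 6,390/665 = 9.6 months.
Program A: score 617 < 640; DTI 48.7% ≤ 50%; employment 3 < 18 mo; reserves 9.6 ≥ 6 mo → does not qualify.
Program B: score 617 ≥ 580; DTI 48.7% ≤ 50% → qualifies.
Program C: score 617 < 620; DTI 48.7% ≤ 50%; employment 3 < 18 mo → does not qualify.

Program B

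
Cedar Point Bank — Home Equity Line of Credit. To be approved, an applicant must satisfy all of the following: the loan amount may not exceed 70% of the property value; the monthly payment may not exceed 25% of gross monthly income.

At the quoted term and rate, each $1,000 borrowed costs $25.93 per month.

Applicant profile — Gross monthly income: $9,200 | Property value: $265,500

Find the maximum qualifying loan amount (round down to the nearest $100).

$88,700

Payment cap: 25% × $9,200 = $2,300/month.
At $25.93 per $1,000, that supports 2,300/25.93 × 1,000 ≈ $88,700 → $88,700.
LTV cap: 70% × $265,500 = $185,850 → $185,800.
Binding constraint: payment-to-income.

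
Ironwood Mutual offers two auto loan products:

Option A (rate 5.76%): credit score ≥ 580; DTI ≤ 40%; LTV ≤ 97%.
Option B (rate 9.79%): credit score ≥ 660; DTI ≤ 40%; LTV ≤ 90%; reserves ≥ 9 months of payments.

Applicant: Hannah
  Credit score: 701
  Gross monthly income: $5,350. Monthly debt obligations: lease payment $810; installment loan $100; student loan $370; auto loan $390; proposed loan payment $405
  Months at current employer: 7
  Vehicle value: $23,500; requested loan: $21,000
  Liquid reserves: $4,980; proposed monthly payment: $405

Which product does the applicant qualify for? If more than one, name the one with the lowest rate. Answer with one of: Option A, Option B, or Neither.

Total debts = (810 + 100 + 370 + 390 + 405) = 2,075; DTI = 2,075/5,350 = 38.8%.
LTV = 21,000/23,500 = 89.4%.
Reserves = 4,980/405 = 12.3 months.
Option A: score 701 ≥ 580; DTI 38.8% ≤ 40%; LTV 89.4% ≤ 97% → qualifies.
Option B: score 701 ≥ 660; DTI 38.8% ≤ 40%; LTV 89.4% ≤ 90%; reserves 12.3 ≥ 9 mo → qualifies.
Qualifying: Option A, Option B. Lowest rate is 5.76% → Option A.

Option A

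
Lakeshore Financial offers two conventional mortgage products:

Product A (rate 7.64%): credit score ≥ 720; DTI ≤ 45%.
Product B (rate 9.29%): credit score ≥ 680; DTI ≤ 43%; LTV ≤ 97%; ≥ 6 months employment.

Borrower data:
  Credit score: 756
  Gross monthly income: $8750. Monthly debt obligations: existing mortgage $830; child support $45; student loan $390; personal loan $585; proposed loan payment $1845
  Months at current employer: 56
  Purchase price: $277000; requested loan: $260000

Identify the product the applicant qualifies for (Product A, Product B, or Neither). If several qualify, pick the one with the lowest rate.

Total debts = (830 + 45 + 390 + 585 + 1,845) = 3,695; DTI = 3,695/8,750 = 42.2%.
LTV = 260,000/277,000 = 93.9%.
Product A: score 756 ≥ 720; DTI 42.2% ≤ 45% → qualifies.
Product B: score 756 ≥ 680; DTI 42.2% ≤ 43%; LTV 93.9% ≤ 97%; employment 56 ≥ 6 mo → qualifies.
Qualifying: Product A, Product B. Lowest rate is 7.64% → Product A.

Product A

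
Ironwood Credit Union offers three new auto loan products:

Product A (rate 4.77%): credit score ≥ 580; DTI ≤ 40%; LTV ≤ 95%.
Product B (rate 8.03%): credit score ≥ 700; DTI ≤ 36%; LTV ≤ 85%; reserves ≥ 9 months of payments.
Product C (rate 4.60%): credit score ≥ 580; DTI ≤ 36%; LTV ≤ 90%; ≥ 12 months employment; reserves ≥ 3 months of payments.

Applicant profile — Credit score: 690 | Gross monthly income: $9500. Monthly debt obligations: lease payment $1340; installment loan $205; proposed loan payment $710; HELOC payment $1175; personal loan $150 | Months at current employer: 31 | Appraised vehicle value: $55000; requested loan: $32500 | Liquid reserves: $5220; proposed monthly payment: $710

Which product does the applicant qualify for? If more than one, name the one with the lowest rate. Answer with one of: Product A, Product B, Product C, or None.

Total debts = (1,340 + 205 + 710 + 1,175 + 150) = 3,580; DTI = 3,580/9,500 = 37.7%.
LTV = 32,500/55,000 = 59.1%.
Reserves = 5,220/710 = 7.4 months.
Product A: score 690 ≥ 580; DTI 37.7% ≤ 40%; LTV 59.1% ≤ 95% → qualifies.
Product B: score 690 < 700; DTI 37.7% > 36%; LTV 59.1% ≤ 85%; reserves 7.4 < 9 mo → does not qualify.
Product C: score 690 ≥ 580; DTI 37.7% > 36%; LTV 59.1% ≤ 90%; employment 31 ≥ 12 mo; reserves 7.4 ≥ 3 mo → does not qualify.

Product A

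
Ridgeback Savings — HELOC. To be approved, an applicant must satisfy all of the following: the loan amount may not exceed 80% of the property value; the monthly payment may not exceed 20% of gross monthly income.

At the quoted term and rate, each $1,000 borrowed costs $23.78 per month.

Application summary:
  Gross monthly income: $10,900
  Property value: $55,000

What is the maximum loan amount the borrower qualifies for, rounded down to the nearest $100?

$44,000

Payment cap: 20% × $10,900 = $2,180/month.
At $23.78 per $1,000, that supports 2,180/23.78 × 1,000 ≈ $91,673 → $91,600.
LTV cap: 80% × $55,000 = $44,000 → $44,000.
Binding constraint: loan-to-value.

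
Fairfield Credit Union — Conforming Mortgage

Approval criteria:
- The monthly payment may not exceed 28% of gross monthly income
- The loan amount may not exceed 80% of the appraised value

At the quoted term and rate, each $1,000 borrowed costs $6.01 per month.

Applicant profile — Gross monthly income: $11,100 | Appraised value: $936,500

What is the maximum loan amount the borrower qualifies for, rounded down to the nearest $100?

Payment cap: 28% × $11,100 = $3,108/month.
At $6.01 per $1,000, that supports 3,108/6.01 × 1,000 ≈ $517,138 → $517,100.
LTV cap: 80% × $936,500 = $749,200 → $749,200.
Binding constraint: payment-to-income.

$517,100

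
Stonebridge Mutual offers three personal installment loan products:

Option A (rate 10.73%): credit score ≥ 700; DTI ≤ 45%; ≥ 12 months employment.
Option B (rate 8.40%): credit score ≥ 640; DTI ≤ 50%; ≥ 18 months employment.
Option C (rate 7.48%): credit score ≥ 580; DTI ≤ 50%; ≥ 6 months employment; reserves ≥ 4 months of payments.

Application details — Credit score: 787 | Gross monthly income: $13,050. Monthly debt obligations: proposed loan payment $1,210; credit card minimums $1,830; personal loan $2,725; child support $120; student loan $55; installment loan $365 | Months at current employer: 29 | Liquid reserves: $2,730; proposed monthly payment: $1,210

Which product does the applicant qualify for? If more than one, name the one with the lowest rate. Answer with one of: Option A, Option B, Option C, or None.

Option B

Total debts = (1,210 + 1,830 + 2,725 + 120 + 55 + 365) = 6,305; DTI = 6,305/13,050 = 48.3%.
Reserves = 2,730/1,210 = 2.3 months.
Option A: score 787 ≥ 700; DTI 48.3% > 45%; employment 29 ≥ 12 mo → does not qualify.
Option B: score 787 ≥ 640; DTI 48.3% ≤ 50%; employment 29 ≥ 18 mo → qualifies.
Option C: score 787 ≥ 580; DTI 48.3% ≤ 50%; employment 29 ≥ 6 mo; reserves 2.3 < 4 mo → does not qualify.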